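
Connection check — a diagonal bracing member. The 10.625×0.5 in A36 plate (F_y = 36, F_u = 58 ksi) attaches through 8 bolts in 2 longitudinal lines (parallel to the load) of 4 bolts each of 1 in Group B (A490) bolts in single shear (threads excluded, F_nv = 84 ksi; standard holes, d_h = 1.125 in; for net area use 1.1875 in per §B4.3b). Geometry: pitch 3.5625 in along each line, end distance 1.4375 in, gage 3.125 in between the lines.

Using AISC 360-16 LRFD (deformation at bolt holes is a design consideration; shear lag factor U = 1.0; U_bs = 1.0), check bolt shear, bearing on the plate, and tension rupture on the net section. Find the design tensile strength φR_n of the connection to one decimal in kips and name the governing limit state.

179.4 kips (net-section rupture governs)

Bolt shear: A_b = π(1)²/4 = 0.7854 in². φR_n = 0.75 × 84 × 0.7854 × 8 × 1 = 395.8 kips.
Bearing (0.5 in plate, F_u = 58 ksi): end bolts L_c = 1.4375 − 1.125/2 = 0.875, R_n = min(1.2×0.875×0.5×58, 2.4×1×0.5×58) = 30.45 kips/bolt; interior L_c = 3.5625 − 1.125 = 2.4375, R_n = 69.6 kips/bolt. φR_n = 0.75 × (2×30.45 + 6×69.6) = 358.9 kips.
Tension rupture (net): A_n = (10.625 − 2×1.1875)×0.5 = 4.125 in² (U = 1.0, A_e = A_n). φR_n = 0.75 × 58 × 4.125 = 179.4 kips.
Governing: min(395.8, 358.9, 179.4) = 179.4 kips → net-section rupture.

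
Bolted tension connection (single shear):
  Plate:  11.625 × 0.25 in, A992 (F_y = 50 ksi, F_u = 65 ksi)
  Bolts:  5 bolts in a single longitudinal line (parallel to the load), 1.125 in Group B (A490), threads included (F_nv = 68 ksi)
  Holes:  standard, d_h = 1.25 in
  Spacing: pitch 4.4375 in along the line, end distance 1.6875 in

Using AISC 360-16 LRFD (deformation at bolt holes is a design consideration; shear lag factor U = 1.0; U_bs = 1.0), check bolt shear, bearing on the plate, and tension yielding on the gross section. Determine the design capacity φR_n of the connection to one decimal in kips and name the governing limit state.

Bolt shear: A_b = π(1.125)²/4 = 0.99402 in². φR_n = 0.75 × 68 × 0.99402 × 5 × 1 = 253.5 kips.
Bearing (0.25 in plate, F_u = 65 ksi): end bolts L_c = 1.6875 − 1.25/2 = 1.0625, R_n = min(1.2×1.0625×0.25×65, 2.4×1.125×0.25×65) = 20.719 kips/bolt; interior L_c = 4.4375 − 1.25 = 3.1875, R_n = 43.875 kips/bolt. φR_n = 0.75 × (1×20.719 + 4×43.875) = 147.2 kips.
Tension yield (gross): A_g = 11.625×0.25 = 2.9063 in². φR_n = 0.90 × 50 × 2.9063 = 130.8 kips.
Governing: min(253.5, 147.2, 130.8) = 130.8 kips → gross-section yield.

130.8 kips (gross-section yield governs)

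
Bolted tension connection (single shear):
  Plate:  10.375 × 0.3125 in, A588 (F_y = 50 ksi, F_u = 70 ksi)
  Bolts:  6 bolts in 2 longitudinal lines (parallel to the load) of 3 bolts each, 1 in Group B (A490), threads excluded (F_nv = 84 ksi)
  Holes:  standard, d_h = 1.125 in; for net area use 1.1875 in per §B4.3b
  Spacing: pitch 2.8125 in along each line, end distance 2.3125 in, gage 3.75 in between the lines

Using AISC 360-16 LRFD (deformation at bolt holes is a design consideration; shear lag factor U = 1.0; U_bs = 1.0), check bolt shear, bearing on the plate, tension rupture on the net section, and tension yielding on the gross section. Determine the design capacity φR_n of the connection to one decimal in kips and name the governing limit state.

131.3 kips (net-section rupture governs)

Bolt shear: A_b = π(1)²/4 = 0.7854 in². φR_n = 0.75 × 84 × 0.7854 × 6 × 1 = 296.9 kips.
Bearing (0.3125 in plate, F_u = 70 ksi): end bolts L_c = 2.3125 − 1.125/2 = 1.75, R_n = min(1.2×1.75×0.3125×70, 2.4×1×0.3125×70) = 45.938 kips/bolt; interior L_c = 2.8125 − 1.125 = 1.6875, R_n = 44.297 kips/bolt. φR_n = 0.75 × (2×45.938 + 4×44.297) = 201.8 kips.
Tension rupture (net): A_n = (10.375 − 2×1.1875)×0.3125 = 2.5 in² (U = 1.0, A_e = A_n). φR_n = 0.75 × 70 × 2.5 = 131.3 kips.
Tension yield (gross): A_g = 10.375×0.3125 = 3.2422 in². φR_n = 0.90 × 50 × 3.2422 = 145.9 kips.
Governing: min(296.9, 201.8, 131.3, 145.9) = 131.3 kips → net-section rupture.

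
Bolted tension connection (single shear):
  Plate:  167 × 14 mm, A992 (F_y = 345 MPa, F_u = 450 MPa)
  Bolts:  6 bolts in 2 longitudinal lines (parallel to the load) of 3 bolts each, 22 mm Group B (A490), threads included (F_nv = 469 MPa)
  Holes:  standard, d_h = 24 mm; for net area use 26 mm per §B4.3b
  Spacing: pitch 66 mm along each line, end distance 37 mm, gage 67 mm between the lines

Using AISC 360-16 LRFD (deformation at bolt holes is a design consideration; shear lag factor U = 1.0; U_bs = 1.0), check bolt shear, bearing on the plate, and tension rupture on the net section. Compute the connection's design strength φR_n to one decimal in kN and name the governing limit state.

Bolt shear: A_b = π(22)²/4 = 380.13 mm². φR_n = 0.75 × 469 × 380.13 × 6 × 1 = 802.3 kN.
Bearing (14 mm plate, F_u = 450 MPa): end bolts L_c = 37 − 24/2 = 25, R_n = min(1.2×25×14×450, 2.4×22×14×450) = 189 kN/bolt; interior L_c = 66 − 24 = 42, R_n = 317.52 kN/bolt. φR_n = 0.75 × (2×189 + 4×317.52) = 1236.1 kN.
Tension rupture (net): A_n = (167 − 2×26)×14 = 1610 mm² (U = 1.0, A_e = A_n). φR_n = 0.75 × 450 × 1610 = 543.4 kN.
Governing: min(802.3, 1236.1, 543.4) = 543.4 kN → net-section rupture.

543.4 kN (net-section rupture governs)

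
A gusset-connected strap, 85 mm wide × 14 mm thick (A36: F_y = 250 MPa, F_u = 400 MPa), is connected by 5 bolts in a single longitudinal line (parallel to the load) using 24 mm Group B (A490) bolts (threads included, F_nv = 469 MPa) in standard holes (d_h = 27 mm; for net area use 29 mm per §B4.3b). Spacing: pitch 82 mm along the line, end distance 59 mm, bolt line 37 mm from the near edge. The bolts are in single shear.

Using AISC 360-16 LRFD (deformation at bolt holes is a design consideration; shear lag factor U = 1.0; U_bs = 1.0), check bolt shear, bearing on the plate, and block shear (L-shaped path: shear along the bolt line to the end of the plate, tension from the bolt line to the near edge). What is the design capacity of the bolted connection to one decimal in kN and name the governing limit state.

704.0 kN (block shear governs)

Bolt shear: A_b = π(24)²/4 = 452.39 mm². φR_n = 0.75 × 469 × 452.39 × 5 × 1 = 795.6 kN.
Bearing (14 mm plate, F_u = 400 MPa): end bolts L_c = 59 − 27/2 = 45.5, R_n = min(1.2×45.5×14×400, 2.4×24×14×400) = 305.76 kN/bolt; interior L_c = 82 − 27 = 55, R_n = 322.56 kN/bolt. φR_n = 0.75 × (1×305.76 + 4×322.56) = 1197.0 kN.
Block shear: shear path 1×[59+4×82] = 1×387 mm, A_gv = 5418, A_nv = 1×(387 − 4.5×29)×14 = 3591 mm²; tension to near edge: (37 − 0.5×29)×14 = 315 mm². R_n = min(0.6×400×3591, 0.6×250×5418) + 1.0×400×315 = min(861.84, 812.7) + 126 = 938.7 kN. φR_n = 0.75 × 938.7 = 704.0 kN.
Governing: min(795.6, 1197.0, 704.0) = 704.0 kN → block shear.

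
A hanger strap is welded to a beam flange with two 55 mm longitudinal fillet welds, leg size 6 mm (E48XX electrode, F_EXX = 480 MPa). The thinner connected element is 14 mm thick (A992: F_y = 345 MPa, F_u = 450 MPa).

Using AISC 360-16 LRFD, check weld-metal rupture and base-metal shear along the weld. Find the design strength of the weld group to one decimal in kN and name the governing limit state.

Weld metal: throat = 0.707×6 = 4.242 mm, L = 2×55 = 110 mm. φR_n = 0.75 × 0.6 × 480 × 4.242 × 110 = 100.8 kN.
Base metal shear (14 mm plate): yield φR_n = 1.0×0.6×345×14×110 = 318.8 kN; rupture φR_n = 0.75×0.6×450×14×110 = 311.9 kN; take 311.9 kN (rupture).
Governing: min(100.8, 311.9) = 100.8 kN → weld metal.

100.8 kN (weld metal governs)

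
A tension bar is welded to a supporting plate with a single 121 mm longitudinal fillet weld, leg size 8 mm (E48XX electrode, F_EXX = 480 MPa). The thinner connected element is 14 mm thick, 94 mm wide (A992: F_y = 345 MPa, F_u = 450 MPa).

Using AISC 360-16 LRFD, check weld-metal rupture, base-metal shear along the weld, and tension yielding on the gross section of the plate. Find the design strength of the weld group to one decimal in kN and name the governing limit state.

147.8 kN (weld metal governs)

Weld metal: throat = 0.707×8 = 5.656 mm, L = 121 mm. φR_n = 0.75 × 0.6 × 480 × 5.656 × 121 = 147.8 kN.
Base metal shear (14 mm plate): yield φR_n = 1.0×0.6×345×14×121 = 350.7 kN; rupture φR_n = 0.75×0.6×450×14×121 = 343.0 kN; take 343.0 kN (rupture).
Tension yield (gross): A_g = 94×14 = 1316 mm². φR_n = 0.90 × 345 × 1316 = 408.6 kN.
Governing: min(147.8, 343.0, 408.6) = 147.8 kN → weld metal.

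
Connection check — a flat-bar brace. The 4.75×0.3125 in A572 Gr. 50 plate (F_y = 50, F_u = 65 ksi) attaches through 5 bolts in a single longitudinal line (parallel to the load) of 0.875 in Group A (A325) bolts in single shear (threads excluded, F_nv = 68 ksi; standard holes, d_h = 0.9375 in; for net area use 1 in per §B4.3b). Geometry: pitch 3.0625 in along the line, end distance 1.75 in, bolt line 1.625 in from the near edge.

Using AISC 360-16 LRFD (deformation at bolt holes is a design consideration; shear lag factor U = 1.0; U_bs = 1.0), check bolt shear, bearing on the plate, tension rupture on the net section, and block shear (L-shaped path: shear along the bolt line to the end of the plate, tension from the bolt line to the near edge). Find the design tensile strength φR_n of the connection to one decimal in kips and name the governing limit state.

57.1 kips (net-section rupture governs)

Bolt shear: A_b = π(0.875)²/4 = 0.60132 in². φR_n = 0.75 × 68 × 0.60132 × 5 × 1 = 153.3 kips.
Bearing (0.3125 in plate, F_u = 65 ksi): end bolts L_c = 1.75 − 0.9375/2 = 1.28125, R_n = min(1.2×1.28125×0.3125×65, 2.4×0.875×0.3125×65) = 31.23 kips/bolt; interior L_c = 3.0625 − 0.9375 = 2.125, R_n = 42.656 kips/bolt. φR_n = 0.75 × (1×31.23 + 4×42.656) = 151.4 kips.
Tension rupture (net): A_n = (4.75 − 1×1)×0.3125 = 1.1719 in² (U = 1.0, A_e = A_n). φR_n = 0.75 × 65 × 1.1719 = 57.1 kips.
Block shear: shear path 1×[1.75+4×3.0625] = 1×14 in, A_gv = 4.375, A_nv = 1×(14 − 4.5×1)×0.3125 = 2.9688 in²; tension to near edge: (1.625 − 0.5×1)×0.3125 = 0.35156 in². R_n = min(0.6×65×2.9688, 0.6×50×4.375) + 1.0×65×0.35156 = min(115.78, 131.25) + 22.851 = 138.63 kips. φR_n = 0.75 × 138.63 = 104.0 kips.
Governing: min(153.3, 151.4, 57.1, 104.0) = 57.1 kips → net-section rupture.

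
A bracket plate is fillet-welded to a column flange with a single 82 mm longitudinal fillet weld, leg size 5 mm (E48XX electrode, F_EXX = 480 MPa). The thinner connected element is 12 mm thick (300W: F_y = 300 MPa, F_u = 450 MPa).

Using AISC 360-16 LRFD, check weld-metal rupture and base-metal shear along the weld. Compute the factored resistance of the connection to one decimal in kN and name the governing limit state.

62.6 kN (weld metal governs)

Weld metal: throat = 0.707×5 = 3.535 mm, L = 82 mm. φR_n = 0.75 × 0.6 × 480 × 3.535 × 82 = 62.6 kN.
Base metal shear (12 mm plate): yield φR_n = 1.0×0.6×300×12×82 = 177.1 kN; rupture φR_n = 0.75×0.6×450×12×82 = 199.3 kN; take 177.1 kN (yield).
Governing: min(62.6, 177.1) = 62.6 kN → weld metal.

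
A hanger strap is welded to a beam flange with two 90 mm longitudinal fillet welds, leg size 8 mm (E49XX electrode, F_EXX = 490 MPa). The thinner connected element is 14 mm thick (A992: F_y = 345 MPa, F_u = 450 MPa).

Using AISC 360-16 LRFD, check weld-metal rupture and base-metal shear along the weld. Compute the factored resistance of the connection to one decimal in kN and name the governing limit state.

224.5 kN (weld metal governs)

Weld metal: throat = 0.707×8 = 5.656 mm, L = 2×90 = 180 mm. φR_n = 0.75 × 0.6 × 490 × 5.656 × 180 = 224.5 kN.
Base metal shear (14 mm plate): yield φR_n = 1.0×0.6×345×14×180 = 521.6 kN; rupture φR_n = 0.75×0.6×450×14×180 = 510.3 kN; take 510.3 kN (rupture).
Governing: min(224.5, 510.3) = 224.5 kN → weld metal.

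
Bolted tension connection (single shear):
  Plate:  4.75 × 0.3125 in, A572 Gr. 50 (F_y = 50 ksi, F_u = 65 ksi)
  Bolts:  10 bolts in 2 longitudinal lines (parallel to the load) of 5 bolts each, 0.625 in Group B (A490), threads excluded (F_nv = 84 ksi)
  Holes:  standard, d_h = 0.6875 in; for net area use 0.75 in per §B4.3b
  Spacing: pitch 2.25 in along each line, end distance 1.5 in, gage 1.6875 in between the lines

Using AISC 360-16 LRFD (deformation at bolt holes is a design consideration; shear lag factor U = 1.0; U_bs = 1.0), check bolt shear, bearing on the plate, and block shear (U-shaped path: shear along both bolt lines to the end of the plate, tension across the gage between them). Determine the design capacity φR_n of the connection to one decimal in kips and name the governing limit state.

Bolt shear: A_b = π(0.625)²/4 = 0.3068 in². φR_n = 0.75 × 84 × 0.3068 × 10 × 1 = 193.3 kips.
Bearing (0.3125 in plate, F_u = 65 ksi): end bolts L_c = 1.5 − 0.6875/2 = 1.15625, R_n = min(1.2×1.15625×0.3125×65, 2.4×0.625×0.3125×65) = 28.184 kips/bolt; interior L_c = 2.25 − 0.6875 = 1.5625, R_n = 30.469 kips/bolt. φR_n = 0.75 × (2×28.184 + 8×30.469) = 225.1 kips.
Block shear: shear path 2×[1.5+4×2.25] = 2×10.5 in, A_gv = 6.5625, A_nv = 2×(10.5 − 4.5×0.75)×0.3125 = 4.4531 in²; tension across gage: (1.6875 − 1×0.75)×0.3125 = 0.29297 in². R_n = min(0.6×65×4.4531, 0.6×50×6.5625) + 1.0×65×0.29297 = min(173.67, 196.88) + 19.043 = 192.71 kips. φR_n = 0.75 × 192.71 = 144.5 kips.
Governing: min(193.3, 225.1, 144.5) = 144.5 kips → block shear.

144.5 kips (block shear governs)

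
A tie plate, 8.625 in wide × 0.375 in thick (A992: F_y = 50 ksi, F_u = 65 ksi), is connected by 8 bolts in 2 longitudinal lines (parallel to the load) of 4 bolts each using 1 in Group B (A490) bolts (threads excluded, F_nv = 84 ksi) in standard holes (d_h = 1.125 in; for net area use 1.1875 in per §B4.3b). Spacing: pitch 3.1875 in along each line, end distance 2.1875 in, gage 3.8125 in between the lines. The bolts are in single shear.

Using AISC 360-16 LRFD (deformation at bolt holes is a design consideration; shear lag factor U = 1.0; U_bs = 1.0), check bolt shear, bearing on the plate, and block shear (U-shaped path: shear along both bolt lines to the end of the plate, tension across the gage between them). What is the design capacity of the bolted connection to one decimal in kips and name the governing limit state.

214.6 kips (block shear governs)

Bolt shear: A_b = π(1)²/4 = 0.7854 in². φR_n = 0.75 × 84 × 0.7854 × 8 × 1 = 395.8 kips.
Bearing (0.375 in plate, F_u = 65 ksi): end bolts L_c = 2.1875 − 1.125/2 = 1.625, R_n = min(1.2×1.625×0.375×65, 2.4×1×0.375×65) = 47.531 kips/bolt; interior L_c = 3.1875 − 1.125 = 2.0625, R_n = 58.5 kips/bolt. φR_n = 0.75 × (2×47.531 + 6×58.5) = 334.5 kips.
Block shear: shear path 2×[2.1875+3×3.1875] = 2×11.75 in, A_gv = 8.8125, A_nv = 2×(11.75 − 3.5×1.1875)×0.375 = 5.6953 in²; tension across gage: (3.8125 − 1×1.1875)×0.375 = 0.98438 in². R_n = min(0.6×65×5.6953, 0.6×50×8.8125) + 1.0×65×0.98438 = min(222.12, 264.38) + 63.985 = 286.11 kips. φR_n = 0.75 × 286.11 = 214.6 kips.
Governing: min(395.8, 334.5, 214.6) = 214.6 kips → block shear.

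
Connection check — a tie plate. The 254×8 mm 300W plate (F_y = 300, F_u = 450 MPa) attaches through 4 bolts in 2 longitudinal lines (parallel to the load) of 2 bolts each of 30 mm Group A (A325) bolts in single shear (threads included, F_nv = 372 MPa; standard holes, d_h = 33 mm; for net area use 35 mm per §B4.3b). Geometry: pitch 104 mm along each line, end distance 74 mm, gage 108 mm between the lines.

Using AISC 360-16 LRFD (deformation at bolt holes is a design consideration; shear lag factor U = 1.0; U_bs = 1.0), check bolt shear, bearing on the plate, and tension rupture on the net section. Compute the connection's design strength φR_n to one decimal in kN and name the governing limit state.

496.8 kN (net-section rupture governs)

Bolt shear: A_b = π(30)²/4 = 706.86 mm². φR_n = 0.75 × 372 × 706.86 × 4 × 1 = 788.9 kN.
Bearing (8 mm plate, F_u = 450 MPa): end bolts L_c = 74 − 33/2 = 57.5, R_n = min(1.2×57.5×8×450, 2.4×30×8×450) = 248.4 kN/bolt; interior L_c = 104 − 33 = 71, R_n = 259.2 kN/bolt. φR_n = 0.75 × (2×248.4 + 2×259.2) = 761.4 kN.
Tension rupture (net): A_n = (254 − 2×35)×8 = 1472 mm² (U = 1.0, A_e = A_n). φR_n = 0.75 × 450 × 1472 = 496.8 kN.
Governing: min(788.9, 761.4, 496.8) = 496.8 kN → net-section rupture.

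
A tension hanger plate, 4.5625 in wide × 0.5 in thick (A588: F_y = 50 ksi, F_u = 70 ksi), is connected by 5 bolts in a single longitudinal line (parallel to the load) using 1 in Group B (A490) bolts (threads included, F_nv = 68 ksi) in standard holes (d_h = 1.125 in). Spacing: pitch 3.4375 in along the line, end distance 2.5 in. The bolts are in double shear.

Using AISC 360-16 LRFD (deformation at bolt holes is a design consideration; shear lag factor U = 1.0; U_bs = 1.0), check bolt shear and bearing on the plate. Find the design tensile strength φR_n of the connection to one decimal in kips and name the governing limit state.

Bolt shear: A_b = π(1)²/4 = 0.7854 in². φR_n = 0.75 × 68 × 0.7854 × 5 × 2 = 400.6 kips.
Bearing (0.5 in plate, F_u = 70 ksi): end bolts L_c = 2.5 − 1.125/2 = 1.9375, R_n = min(1.2×1.9375×0.5×70, 2.4×1×0.5×70) = 81.375 kips/bolt; interior L_c = 3.4375 − 1.125 = 2.3125, R_n = 84 kips/bolt. φR_n = 0.75 × (1×81.375 + 4×84) = 313.0 kips.
Governing: min(400.6, 313.0) = 313.0 kips → bearing.

313.0 kips (bearing governs)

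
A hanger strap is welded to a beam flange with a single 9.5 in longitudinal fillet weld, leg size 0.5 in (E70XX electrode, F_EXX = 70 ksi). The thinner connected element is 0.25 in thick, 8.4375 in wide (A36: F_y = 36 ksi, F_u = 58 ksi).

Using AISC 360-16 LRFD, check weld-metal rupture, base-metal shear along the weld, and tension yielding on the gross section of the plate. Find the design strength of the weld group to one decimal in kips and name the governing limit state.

Weld metal: throat = 0.707×0.5 = 0.3535 in, L = 9.5 in. φR_n = 0.75 × 0.6 × 70 × 0.3535 × 9.5 = 105.8 kips.
Base metal shear (0.25 in plate): yield φR_n = 1.0×0.6×36×0.25×9.5 = 51.3 kips; rupture φR_n = 0.75×0.6×58×0.25×9.5 = 62.0 kips; take 51.3 kips (yield).
Tension yield (gross): A_g = 8.4375×0.25 = 2.1094 in². φR_n = 0.90 × 36 × 2.1094 = 68.3 kips.
Governing: min(105.8, 51.3, 68.3) = 51.3 kips → base-metal shear.

51.3 kips (base-metal shear governs)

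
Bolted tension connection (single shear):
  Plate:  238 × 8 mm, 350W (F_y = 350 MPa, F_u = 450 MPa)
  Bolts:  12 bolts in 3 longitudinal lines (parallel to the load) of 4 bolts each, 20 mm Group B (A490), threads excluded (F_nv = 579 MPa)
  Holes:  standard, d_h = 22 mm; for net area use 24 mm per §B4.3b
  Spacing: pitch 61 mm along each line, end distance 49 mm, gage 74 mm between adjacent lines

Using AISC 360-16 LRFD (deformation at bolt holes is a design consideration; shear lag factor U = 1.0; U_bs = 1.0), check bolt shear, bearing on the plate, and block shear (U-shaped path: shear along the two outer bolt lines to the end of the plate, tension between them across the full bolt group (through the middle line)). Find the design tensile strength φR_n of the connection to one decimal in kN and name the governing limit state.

749.5 kN (block shear governs)

Bolt shear: A_b = π(20)²/4 = 314.16 mm². φR_n = 0.75 × 579 × 314.16 × 12 × 1 = 1637.1 kN.
Bearing (8 mm plate, F_u = 450 MPa): end bolts L_c = 49 − 22/2 = 38, R_n = min(1.2×38×8×450, 2.4×20×8×450) = 164.16 kN/bolt; interior L_c = 61 − 22 = 39, R_n = 168.48 kN/bolt. φR_n = 0.75 × (3×164.16 + 9×168.48) = 1506.6 kN.
Block shear: shear path 2×[49+3×61] = 2×232 mm, A_gv = 3712, A_nv = 2×(232 − 3.5×24)×8 = 2368 mm²; tension across gage: (148 − 2×24)×8 = 800 mm². R_n = min(0.6×450×2368, 0.6×350×3712) + 1.0×450×800 = min(639.36, 779.52) + 360 = 999.36 kN. φR_n = 0.75 × 999.36 = 749.5 kN.
Governing: min(1637.1, 1506.6, 749.5) = 749.5 kN → block shear.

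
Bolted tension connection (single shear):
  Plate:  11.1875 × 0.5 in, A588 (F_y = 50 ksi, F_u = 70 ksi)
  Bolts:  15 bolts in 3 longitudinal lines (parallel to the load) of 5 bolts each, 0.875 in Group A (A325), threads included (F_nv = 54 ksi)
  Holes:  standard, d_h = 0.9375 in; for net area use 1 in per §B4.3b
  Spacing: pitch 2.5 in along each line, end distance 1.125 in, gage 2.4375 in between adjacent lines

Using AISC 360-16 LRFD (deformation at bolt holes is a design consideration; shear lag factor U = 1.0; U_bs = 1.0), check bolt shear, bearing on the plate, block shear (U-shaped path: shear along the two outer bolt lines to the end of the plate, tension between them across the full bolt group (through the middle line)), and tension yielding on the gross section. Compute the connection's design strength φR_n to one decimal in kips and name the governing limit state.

251.7 kips (gross-section yield governs)

Bolt shear: A_b = π(0.875)²/4 = 0.60132 in². φR_n = 0.75 × 54 × 0.60132 × 15 × 1 = 365.3 kips.
Bearing (0.5 in plate, F_u = 70 ksi): end bolts L_c = 1.125 − 0.9375/2 = 0.65625, R_n = min(1.2×0.65625×0.5×70, 2.4×0.875×0.5×70) = 27.563 kips/bolt; interior L_c = 2.5 − 0.9375 = 1.5625, R_n = 65.625 kips/bolt. φR_n = 0.75 × (3×27.563 + 12×65.625) = 652.6 kips.
Block shear: shear path 2×[1.125+4×2.5] = 2×11.125 in, A_gv = 11.125, A_nv = 2×(11.125 − 4.5×1)×0.5 = 6.625 in²; tension across gage: (4.875 − 2×1)×0.5 = 1.4375 in². R_n = min(0.6×70×6.625, 0.6×50×11.125) + 1.0×70×1.4375 = min(278.25, 333.75) + 100.63 = 378.88 kips. φR_n = 0.75 × 378.88 = 284.2 kips.
Tension yield (gross): A_g = 11.1875×0.5 = 5.5938 in². φR_n = 0.90 × 50 × 5.5938 = 251.7 kips.
Governing: min(365.3, 652.6, 284.2, 251.7) = 251.7 kips → gross-section yield.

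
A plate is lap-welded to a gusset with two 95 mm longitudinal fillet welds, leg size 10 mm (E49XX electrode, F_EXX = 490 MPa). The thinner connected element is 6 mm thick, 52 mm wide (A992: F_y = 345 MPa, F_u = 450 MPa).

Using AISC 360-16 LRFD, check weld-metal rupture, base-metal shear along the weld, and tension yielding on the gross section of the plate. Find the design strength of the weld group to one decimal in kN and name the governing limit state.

Weld metal: throat = 0.707×10 = 7.07 mm, L = 2×95 = 190 mm. φR_n = 0.75 × 0.6 × 490 × 7.07 × 190 = 296.2 kN.
Base metal shear (6 mm plate): yield φR_n = 1.0×0.6×345×6×190 = 236.0 kN; rupture φR_n = 0.75×0.6×450×6×190 = 230.9 kN; take 230.9 kN (rupture).
Tension yield (gross): A_g = 52×6 = 312 mm². φR_n = 0.90 × 345 × 312 = 96.9 kN.
Governing: min(296.2, 230.9, 96.9) = 96.9 kN → gross-section yield.

96.9 kN (gross-section yield governs)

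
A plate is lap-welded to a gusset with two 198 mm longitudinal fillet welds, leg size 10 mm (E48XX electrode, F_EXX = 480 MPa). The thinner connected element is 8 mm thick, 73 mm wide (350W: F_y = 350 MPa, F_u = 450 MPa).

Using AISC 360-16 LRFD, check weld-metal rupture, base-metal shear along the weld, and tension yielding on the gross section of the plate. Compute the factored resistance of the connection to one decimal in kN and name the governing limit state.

Weld metal: throat = 0.707×10 = 7.07 mm, L = 2×198 = 396 mm. φR_n = 0.75 × 0.6 × 480 × 7.07 × 396 = 604.7 kN.
Base metal shear (8 mm plate): yield φR_n = 1.0×0.6×350×8×396 = 665.3 kN; rupture φR_n = 0.75×0.6×450×8×396 = 641.5 kN; take 641.5 kN (rupture).
Tension yield (gross): A_g = 73×8 = 584 mm². φR_n = 0.90 × 350 × 584 = 184.0 kN.
Governing: min(604.7, 641.5, 184.0) = 184.0 kN → gross-section yield.

184.0 kN (gross-section yield governs)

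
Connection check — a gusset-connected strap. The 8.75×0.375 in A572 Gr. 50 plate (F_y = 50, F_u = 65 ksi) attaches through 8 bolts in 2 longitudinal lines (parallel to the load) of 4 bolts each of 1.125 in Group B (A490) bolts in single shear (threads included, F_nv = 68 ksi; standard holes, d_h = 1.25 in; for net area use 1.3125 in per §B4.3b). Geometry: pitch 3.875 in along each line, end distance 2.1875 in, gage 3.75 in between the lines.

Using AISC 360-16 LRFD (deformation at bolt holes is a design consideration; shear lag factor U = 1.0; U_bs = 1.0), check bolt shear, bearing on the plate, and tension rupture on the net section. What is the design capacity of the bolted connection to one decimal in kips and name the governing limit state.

112.0 kips (net-section rupture governs)

Bolt shear: A_b = π(1.125)²/4 = 0.99402 in². φR_n = 0.75 × 68 × 0.99402 × 8 × 1 = 405.6 kips.
Bearing (0.375 in plate, F_u = 65 ksi): end bolts L_c = 2.1875 − 1.25/2 = 1.5625, R_n = min(1.2×1.5625×0.375×65, 2.4×1.125×0.375×65) = 45.703 kips/bolt; interior L_c = 3.875 − 1.25 = 2.625, R_n = 65.813 kips/bolt. φR_n = 0.75 × (2×45.703 + 6×65.813) = 364.7 kips.
Tension rupture (net): A_n = (8.75 − 2×1.3125)×0.375 = 2.2969 in² (U = 1.0, A_e = A_n). φR_n = 0.75 × 65 × 2.2969 = 112.0 kips.
Governing: min(405.6, 364.7, 112.0) = 112.0 kips → net-section rupture.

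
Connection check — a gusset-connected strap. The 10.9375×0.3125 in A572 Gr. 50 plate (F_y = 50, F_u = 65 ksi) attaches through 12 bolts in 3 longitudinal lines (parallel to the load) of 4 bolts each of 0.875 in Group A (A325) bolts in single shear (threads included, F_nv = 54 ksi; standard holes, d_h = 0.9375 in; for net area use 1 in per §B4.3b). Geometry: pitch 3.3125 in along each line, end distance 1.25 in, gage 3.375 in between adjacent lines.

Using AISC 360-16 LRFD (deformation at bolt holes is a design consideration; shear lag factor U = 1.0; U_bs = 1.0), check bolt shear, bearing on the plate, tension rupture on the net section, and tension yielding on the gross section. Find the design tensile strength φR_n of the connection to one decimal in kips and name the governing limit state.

Bolt shear: A_b = π(0.875)²/4 = 0.60132 in². φR_n = 0.75 × 54 × 0.60132 × 12 × 1 = 292.2 kips.
Bearing (0.3125 in plate, F_u = 65 ksi): end bolts L_c = 1.25 − 0.9375/2 = 0.78125, R_n = min(1.2×0.78125×0.3125×65, 2.4×0.875×0.3125×65) = 19.043 kips/bolt; interior L_c = 3.3125 − 0.9375 = 2.375, R_n = 42.656 kips/bolt. φR_n = 0.75 × (3×19.043 + 9×42.656) = 330.8 kips.
Tension rupture (net): A_n = (10.9375 − 3×1)×0.3125 = 2.4805 in² (U = 1.0, A_e = A_n). φR_n = 0.75 × 65 × 2.4805 = 120.9 kips.
Tension yield (gross): A_g = 10.9375×0.3125 = 3.418 in². φR_n = 0.90 × 50 × 3.418 = 153.8 kips.
Governing: min(292.2, 330.8, 120.9, 153.8) = 120.9 kips → net-section rupture.

120.9 kips (net-section rupture governs)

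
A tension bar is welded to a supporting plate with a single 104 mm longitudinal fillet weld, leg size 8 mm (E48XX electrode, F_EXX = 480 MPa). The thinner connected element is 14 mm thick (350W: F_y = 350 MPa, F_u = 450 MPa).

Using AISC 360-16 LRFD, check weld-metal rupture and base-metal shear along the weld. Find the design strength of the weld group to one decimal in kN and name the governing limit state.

127.1 kN (weld metal governs)

Weld metal: throat = 0.707×8 = 5.656 mm, L = 104 mm. φR_n = 0.75 × 0.6 × 480 × 5.656 × 104 = 127.1 kN.
Base metal shear (14 mm plate): yield φR_n = 1.0×0.6×350×14×104 = 305.8 kN; rupture φR_n = 0.75×0.6×450×14×104 = 294.8 kN; take 294.8 kN (rupture).
Governing: min(127.1, 294.8) = 127.1 kN → weld metal.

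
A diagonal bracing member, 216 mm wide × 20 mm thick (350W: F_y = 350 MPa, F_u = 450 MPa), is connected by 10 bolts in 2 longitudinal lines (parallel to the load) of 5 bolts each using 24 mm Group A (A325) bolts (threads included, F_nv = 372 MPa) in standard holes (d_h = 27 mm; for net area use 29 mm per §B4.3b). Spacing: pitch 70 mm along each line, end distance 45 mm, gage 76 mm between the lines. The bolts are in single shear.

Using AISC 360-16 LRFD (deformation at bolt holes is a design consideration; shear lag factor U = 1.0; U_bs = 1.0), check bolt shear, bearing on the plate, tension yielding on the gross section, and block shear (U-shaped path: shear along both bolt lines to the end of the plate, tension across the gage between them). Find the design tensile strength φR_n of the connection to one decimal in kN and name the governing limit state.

1262.2 kN (bolt shear governs)

Bolt shear: A_b = π(24)²/4 = 452.39 mm². φR_n = 0.75 × 372 × 452.39 × 10 × 1 = 1262.2 kN.
Bearing (20 mm plate, F_u = 450 MPa): end bolts L_c = 45 − 27/2 = 31.5, R_n = min(1.2×31.5×20×450, 2.4×24×20×450) = 340.2 kN/bolt; interior L_c = 70 − 27 = 43, R_n = 464.4 kN/bolt. φR_n = 0.75 × (2×340.2 + 8×464.4) = 3296.7 kN.
Tension yield (gross): A_g = 216×20 = 4320 mm². φR_n = 0.90 × 350 × 4320 = 1360.8 kN.
Block shear: shear path 2×[45+4×70] = 2×325 mm, A_gv = 13000, A_nv = 2×(325 − 4.5×29)×20 = 7780 mm²; tension across gage: (76 − 1×29)×20 = 940 mm². R_n = min(0.6×450×7780, 0.6×350×13000) + 1.0×450×940 = min(2100.6, 2730) + 423 = 2523.6 kN. φR_n = 0.75 × 2523.6 = 1892.7 kN.
Governing: min(1262.2, 3296.7, 1360.8, 1892.7) = 1262.2 kN → bolt shear.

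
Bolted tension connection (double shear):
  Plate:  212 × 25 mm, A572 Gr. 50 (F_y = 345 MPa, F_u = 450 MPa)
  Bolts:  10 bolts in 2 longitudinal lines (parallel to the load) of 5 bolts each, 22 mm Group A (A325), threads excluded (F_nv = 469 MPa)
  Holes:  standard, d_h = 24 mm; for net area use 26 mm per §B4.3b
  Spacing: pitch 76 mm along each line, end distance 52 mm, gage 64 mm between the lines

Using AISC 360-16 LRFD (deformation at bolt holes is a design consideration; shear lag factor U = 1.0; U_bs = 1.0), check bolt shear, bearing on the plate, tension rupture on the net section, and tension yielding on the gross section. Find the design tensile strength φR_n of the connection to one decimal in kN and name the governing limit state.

Bolt shear: A_b = π(22)²/4 = 380.13 mm². φR_n = 0.75 × 469 × 380.13 × 10 × 2 = 2674.2 kN.
Bearing (25 mm plate, F_u = 450 MPa): end bolts L_c = 52 − 24/2 = 40, R_n = min(1.2×40×25×450, 2.4×22×25×450) = 540 kN/bolt; interior L_c = 76 − 24 = 52, R_n = 594 kN/bolt. φR_n = 0.75 × (2×540 + 8×594) = 4374.0 kN.
Tension rupture (net): A_n = (212 − 2×26)×25 = 4000 mm² (U = 1.0, A_e = A_n). φR_n = 0.75 × 450 × 4000 = 1350.0 kN.
Tension yield (gross): A_g = 212×25 = 5300 mm². φR_n = 0.90 × 345 × 5300 = 1645.7 kN.
Governing: min(2674.2, 4374.0, 1350.0, 1645.7) = 1350.0 kN → net-section rupture.

1350.0 kN (net-section rupture governs)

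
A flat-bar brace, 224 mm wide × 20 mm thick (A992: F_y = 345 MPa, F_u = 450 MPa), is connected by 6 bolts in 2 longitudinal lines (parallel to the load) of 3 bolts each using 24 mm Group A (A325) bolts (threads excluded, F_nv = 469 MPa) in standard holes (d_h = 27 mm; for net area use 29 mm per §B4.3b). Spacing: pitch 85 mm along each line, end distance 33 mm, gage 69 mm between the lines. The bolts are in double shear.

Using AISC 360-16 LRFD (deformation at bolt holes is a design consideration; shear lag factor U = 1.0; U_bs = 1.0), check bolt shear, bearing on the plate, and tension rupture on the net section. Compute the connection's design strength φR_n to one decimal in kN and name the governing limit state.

Bolt shear: A_b = π(24)²/4 = 452.39 mm². φR_n = 0.75 × 469 × 452.39 × 6 × 2 = 1909.5 kN.
Bearing (20 mm plate, F_u = 450 MPa): end bolts L_c = 33 − 27/2 = 19.5, R_n = min(1.2×19.5×20×450, 2.4×24×20×450) = 210.6 kN/bolt; interior L_c = 85 − 27 = 58, R_n = 518.4 kN/bolt. φR_n = 0.75 × (2×210.6 + 4×518.4) = 1871.1 kN.
Tension rupture (net): A_n = (224 − 2×29)×20 = 3320 mm² (U = 1.0, A_e = A_n). φR_n = 0.75 × 450 × 3320 = 1120.5 kN.
Governing: min(1909.5, 1871.1, 1120.5) = 1120.5 kN → net-section rupture.

1120.5 kN (net-section rupture governs)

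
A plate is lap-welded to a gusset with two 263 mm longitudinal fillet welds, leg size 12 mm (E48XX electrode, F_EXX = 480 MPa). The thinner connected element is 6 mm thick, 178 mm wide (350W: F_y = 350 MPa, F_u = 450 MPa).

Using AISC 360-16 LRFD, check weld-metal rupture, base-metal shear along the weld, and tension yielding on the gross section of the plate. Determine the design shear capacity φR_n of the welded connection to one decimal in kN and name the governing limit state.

336.4 kN (gross-section yield governs)

Weld metal: throat = 0.707×12 = 8.484 mm, L = 2×263 = 526 mm. φR_n = 0.75 × 0.6 × 480 × 8.484 × 526 = 963.9 kN.
Base metal shear (6 mm plate): yield φR_n = 1.0×0.6×350×6×526 = 662.8 kN; rupture φR_n = 0.75×0.6×450×6×526 = 639.1 kN; take 639.1 kN (rupture).
Tension yield (gross): A_g = 178×6 = 1068 mm². φR_n = 0.90 × 350 × 1068 = 336.4 kN.
Governing: min(963.9, 639.1, 336.4) = 336.4 kN → gross-section yield.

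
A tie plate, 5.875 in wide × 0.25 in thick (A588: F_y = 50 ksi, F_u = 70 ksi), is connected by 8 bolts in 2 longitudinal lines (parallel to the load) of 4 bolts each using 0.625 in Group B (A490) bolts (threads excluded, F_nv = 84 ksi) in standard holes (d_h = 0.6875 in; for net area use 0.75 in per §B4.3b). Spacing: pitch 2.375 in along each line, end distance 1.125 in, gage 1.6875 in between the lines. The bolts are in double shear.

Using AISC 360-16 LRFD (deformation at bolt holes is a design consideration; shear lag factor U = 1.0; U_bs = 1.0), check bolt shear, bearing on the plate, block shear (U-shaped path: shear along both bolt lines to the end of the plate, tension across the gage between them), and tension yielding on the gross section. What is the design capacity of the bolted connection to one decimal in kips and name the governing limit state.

66.1 kips (gross-section yield governs)

Bolt shear: A_b = π(0.625)²/4 = 0.3068 in². φR_n = 0.75 × 84 × 0.3068 × 8 × 2 = 309.3 kips.
Bearing (0.25 in plate, F_u = 70 ksi): end bolts L_c = 1.125 − 0.6875/2 = 0.78125, R_n = min(1.2×0.78125×0.25×70, 2.4×0.625×0.25×70) = 16.406 kips/bolt; interior L_c = 2.375 − 0.6875 = 1.6875, R_n = 26.25 kips/bolt. φR_n = 0.75 × (2×16.406 + 6×26.25) = 142.7 kips.
Block shear: shear path 2×[1.125+3×2.375] = 2×8.25 in, A_gv = 4.125, A_nv = 2×(8.25 − 3.5×0.75)×0.25 = 2.8125 in²; tension across gage: (1.6875 − 1×0.75)×0.25 = 0.23438 in². R_n = min(0.6×70×2.8125, 0.6×50×4.125) + 1.0×70×0.23438 = min(118.13, 123.75) + 16.407 = 134.54 kips. φR_n = 0.75 × 134.54 = 100.9 kips.
Tension yield (gross): A_g = 5.875×0.25 = 1.4688 in². φR_n = 0.90 × 50 × 1.4688 = 66.1 kips.
Governing: min(309.3, 142.7, 100.9, 66.1) = 66.1 kips → gross-section yield.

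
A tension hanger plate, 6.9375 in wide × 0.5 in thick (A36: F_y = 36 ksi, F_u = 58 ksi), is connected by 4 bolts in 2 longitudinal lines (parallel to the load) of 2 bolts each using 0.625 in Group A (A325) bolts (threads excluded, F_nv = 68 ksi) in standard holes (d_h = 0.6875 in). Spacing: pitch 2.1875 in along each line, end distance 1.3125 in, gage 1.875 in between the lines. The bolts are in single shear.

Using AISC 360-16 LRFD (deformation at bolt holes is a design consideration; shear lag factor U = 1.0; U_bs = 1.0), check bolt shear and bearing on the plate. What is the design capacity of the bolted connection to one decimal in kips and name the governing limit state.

62.6 kips (bolt shear governs)

Bolt shear: A_b = π(0.625)²/4 = 0.3068 in². φR_n = 0.75 × 68 × 0.3068 × 4 × 1 = 62.6 kips.
Bearing (0.5 in plate, F_u = 58 ksi): end bolts L_c = 1.3125 − 0.6875/2 = 0.96875, R_n = min(1.2×0.96875×0.5×58, 2.4×0.625×0.5×58) = 33.713 kips/bolt; interior L_c = 2.1875 − 0.6875 = 1.5, R_n = 43.5 kips/bolt. φR_n = 0.75 × (2×33.713 + 2×43.5) = 115.8 kips.
Governing: min(62.6, 115.8) = 62.6 kips → bolt shear.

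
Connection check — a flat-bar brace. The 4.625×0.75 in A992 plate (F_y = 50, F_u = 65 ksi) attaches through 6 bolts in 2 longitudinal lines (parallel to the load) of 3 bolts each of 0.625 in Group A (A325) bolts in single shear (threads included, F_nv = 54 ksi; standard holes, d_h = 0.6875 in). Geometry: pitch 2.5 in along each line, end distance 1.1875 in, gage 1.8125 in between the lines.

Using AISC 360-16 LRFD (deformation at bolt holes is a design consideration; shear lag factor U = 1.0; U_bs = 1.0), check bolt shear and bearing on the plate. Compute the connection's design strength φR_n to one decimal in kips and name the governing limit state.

Bolt shear: A_b = π(0.625)²/4 = 0.3068 in². φR_n = 0.75 × 54 × 0.3068 × 6 × 1 = 74.6 kips.
Bearing (0.75 in plate, F_u = 65 ksi): end bolts L_c = 1.1875 − 0.6875/2 = 0.84375, R_n = min(1.2×0.84375×0.75×65, 2.4×0.625×0.75×65) = 49.359 kips/bolt; interior L_c = 2.5 − 0.6875 = 1.8125, R_n = 73.125 kips/bolt. φR_n = 0.75 × (2×49.359 + 4×73.125) = 293.4 kips.
Governing: min(74.6, 293.4) = 74.6 kips → bolt shear.

74.6 kips (bolt shear governs)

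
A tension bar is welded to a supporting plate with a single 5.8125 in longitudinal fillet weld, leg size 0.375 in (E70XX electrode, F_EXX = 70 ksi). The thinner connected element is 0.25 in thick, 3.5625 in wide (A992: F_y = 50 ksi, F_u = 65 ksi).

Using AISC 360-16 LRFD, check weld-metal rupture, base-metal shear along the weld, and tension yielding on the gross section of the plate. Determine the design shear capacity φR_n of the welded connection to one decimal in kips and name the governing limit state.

40.1 kips (gross-section yield governs)

Weld metal: throat = 0.707×0.375 = 0.26513 in, L = 5.8125 in. φR_n = 0.75 × 0.6 × 70 × 0.26513 × 5.8125 = 48.5 kips.
Base metal shear (0.25 in plate): yield φR_n = 1.0×0.6×50×0.25×5.8125 = 43.6 kips; rupture φR_n = 0.75×0.6×65×0.25×5.8125 = 42.5 kips; take 42.5 kips (rupture).
Tension yield (gross): A_g = 3.5625×0.25 = 0.89063 in². φR_n = 0.90 × 50 × 0.89063 = 40.1 kips.
Governing: min(48.5, 42.5, 40.1) = 40.1 kips → gross-section yield.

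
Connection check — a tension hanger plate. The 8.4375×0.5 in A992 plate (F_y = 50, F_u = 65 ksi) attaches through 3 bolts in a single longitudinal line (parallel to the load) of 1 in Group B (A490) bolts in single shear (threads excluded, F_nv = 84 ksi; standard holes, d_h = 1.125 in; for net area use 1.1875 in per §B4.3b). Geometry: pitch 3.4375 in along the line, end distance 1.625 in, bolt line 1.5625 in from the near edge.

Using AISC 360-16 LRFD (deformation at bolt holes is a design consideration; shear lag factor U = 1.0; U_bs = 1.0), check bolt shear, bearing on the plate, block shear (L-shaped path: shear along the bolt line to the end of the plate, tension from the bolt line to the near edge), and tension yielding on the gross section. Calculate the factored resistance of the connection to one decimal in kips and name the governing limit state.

Bolt shear: A_b = π(1)²/4 = 0.7854 in². φR_n = 0.75 × 84 × 0.7854 × 3 × 1 = 148.4 kips.
Bearing (0.5 in plate, F_u = 65 ksi): end bolts L_c = 1.625 − 1.125/2 = 1.0625, R_n = min(1.2×1.0625×0.5×65, 2.4×1×0.5×65) = 41.438 kips/bolt; interior L_c = 3.4375 − 1.125 = 2.3125, R_n = 78 kips/bolt. φR_n = 0.75 × (1×41.438 + 2×78) = 148.1 kips.
Block shear: shear path 1×[1.625+2×3.4375] = 1×8.5 in, A_gv = 4.25, A_nv = 1×(8.5 − 2.5×1.1875)×0.5 = 2.7656 in²; tension to near edge: (1.5625 − 0.5×1.1875)×0.5 = 0.48438 in². R_n = min(0.6×65×2.7656, 0.6×50×4.25) + 1.0×65×0.48438 = min(107.86, 127.5) + 31.485 = 139.35 kips. φR_n = 0.75 × 139.35 = 104.5 kips.
Tension yield (gross): A_g = 8.4375×0.5 = 4.2188 in². φR_n = 0.90 × 50 × 4.2188 = 189.8 kips.
Governing: min(148.4, 148.1, 104.5, 189.8) = 104.5 kips → block shear.

104.5 kips (block shear governs)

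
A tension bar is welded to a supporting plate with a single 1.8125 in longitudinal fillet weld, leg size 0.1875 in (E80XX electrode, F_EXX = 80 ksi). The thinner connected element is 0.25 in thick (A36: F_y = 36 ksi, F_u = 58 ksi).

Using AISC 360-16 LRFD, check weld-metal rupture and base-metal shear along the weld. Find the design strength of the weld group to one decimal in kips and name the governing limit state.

8.6 kips (weld metal governs)

Weld metal: throat = 0.707×0.1875 = 0.13256 in, L = 1.8125 in. φR_n = 0.75 × 0.6 × 80 × 0.13256 × 1.8125 = 8.6 kips.
Base metal shear (0.25 in plate): yield φR_n = 1.0×0.6×36×0.25×1.8125 = 9.8 kips; rupture φR_n = 0.75×0.6×58×0.25×1.8125 = 11.8 kips; take 9.8 kips (yield).
Governing: min(8.6, 9.8) = 8.6 kips → weld metal.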